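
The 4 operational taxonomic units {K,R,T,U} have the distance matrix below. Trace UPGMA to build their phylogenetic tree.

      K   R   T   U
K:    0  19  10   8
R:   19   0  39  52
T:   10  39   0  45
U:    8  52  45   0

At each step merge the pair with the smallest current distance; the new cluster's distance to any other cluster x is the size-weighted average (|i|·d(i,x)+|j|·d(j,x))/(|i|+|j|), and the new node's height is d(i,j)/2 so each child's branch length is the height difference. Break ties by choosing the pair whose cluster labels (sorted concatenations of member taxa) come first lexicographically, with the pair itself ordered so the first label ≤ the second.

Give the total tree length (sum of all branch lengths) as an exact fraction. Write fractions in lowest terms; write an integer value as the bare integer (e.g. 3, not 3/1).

iteration 1: select K,U (d=8); attach at lengths (4, 4); label the merged cluster KU
  updated: d(KU,R)=71/2, d(KU,T)=55/2
iteration 2: select KU,T (d=55/2); attach at lengths (39/4, 55/4); label the merged cluster KTU
  updated: d(KTU,R)=110/3
iteration 3: select KTU,R (d=110/3); attach at lengths (55/12, 55/3); label the merged cluster KRTU
final tree: (((K:4,U:4):39/4,T:55/4):55/12,R:55/3)
total length: 653/12

653/12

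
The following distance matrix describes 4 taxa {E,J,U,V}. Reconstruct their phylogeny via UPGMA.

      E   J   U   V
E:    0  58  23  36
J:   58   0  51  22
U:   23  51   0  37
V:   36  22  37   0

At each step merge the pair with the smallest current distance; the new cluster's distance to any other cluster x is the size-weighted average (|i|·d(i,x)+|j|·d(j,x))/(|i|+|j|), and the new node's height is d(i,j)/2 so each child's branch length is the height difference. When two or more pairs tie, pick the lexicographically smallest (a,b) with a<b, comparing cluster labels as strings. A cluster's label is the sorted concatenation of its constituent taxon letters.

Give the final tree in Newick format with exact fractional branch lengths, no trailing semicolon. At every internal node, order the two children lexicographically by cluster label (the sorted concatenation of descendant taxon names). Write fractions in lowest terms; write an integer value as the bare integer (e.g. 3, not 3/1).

((E:23/2,U:23/2):45/4,(J:11,V:11):47/4)

iteration 1: select J,V (d=22); attach at lengths (11, 11); label the merged cluster JV
  updated: d(E,JV)=47, d(JV,U)=44
iteration 2: select E,U (d=23); attach at lengths (23/2, 23/2); label the merged cluster EU
  updated: d(EU,JV)=91/2
iteration 3: select EU,JV (d=91/2); attach at lengths (45/4, 47/4); label the merged cluster EJUV
final tree: ((E:23/2,U:23/2):45/4,(J:11,V:11):47/4)
total length: 68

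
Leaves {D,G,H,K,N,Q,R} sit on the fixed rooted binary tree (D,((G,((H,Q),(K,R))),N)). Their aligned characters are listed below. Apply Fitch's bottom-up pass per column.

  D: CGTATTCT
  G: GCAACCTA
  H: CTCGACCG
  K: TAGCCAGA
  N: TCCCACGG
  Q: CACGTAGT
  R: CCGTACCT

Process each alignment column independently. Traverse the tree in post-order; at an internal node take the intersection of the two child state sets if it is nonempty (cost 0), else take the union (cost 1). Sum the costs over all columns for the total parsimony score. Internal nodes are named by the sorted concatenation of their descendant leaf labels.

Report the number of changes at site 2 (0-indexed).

3

site 0, node HQ: H={C} ∩ Q={C} → {C} (+0)
site 0, node KR: K={T} ∪ R={C} → {C,T} (+1)
site 0, node HKQR: HQ={C} ∩ KR={C,T} → {C} (+0)
site 0, node GHKQR: G={G} ∪ HKQR={C} → {C,G} (+1)
site 0, node GHKNQR: GHKQR={C,G} ∪ N={T} → {C,G,T} (+1)
site 0, node DGHKNQR: D={C} ∩ GHKNQR={C,G,T} → {C} (+0)
site 1, node HQ: H={T} ∪ Q={A} → {A,T} (+1)
site 1, node KR: K={A} ∪ R={C} → {A,C} (+1)
site 1, node HKQR: HQ={A,T} ∩ KR={A,C} → {A} (+0)
site 1, node GHKQR: G={C} ∪ HKQR={A} → {A,C} (+1)
site 1, node GHKNQR: GHKQR={A,C} ∩ N={C} → {C} (+0)
site 1, node DGHKNQR: D={G} ∪ GHKNQR={C} → {C,G} (+1)
site 2, node HQ: H={C} ∩ Q={C} → {C} (+0)
site 2, node KR: K={G} ∩ R={G} → {G} (+0)
site 2, node HKQR: HQ={C} ∪ KR={G} → {C,G} (+1)
site 2, node GHKQR: G={A} ∪ HKQR={C,G} → {A,C,G} (+1)
site 2, node GHKNQR: GHKQR={A,C,G} ∩ N={C} → {C} (+0)
site 2, node DGHKNQR: D={T} ∪ GHKNQR={C} → {C,T} (+1)
site 3, node HQ: H={G} ∩ Q={G} → {G} (+0)
site 3, node KR: K={C} ∪ R={T} → {C,T} (+1)
site 3, node HKQR: HQ={G} ∪ KR={C,T} → {C,G,T} (+1)
site 3, node GHKQR: G={A} ∪ HKQR={C,G,T} → {A,C,G,T} (+1)
site 3, node GHKNQR: GHKQR={A,C,G,T} ∩ N={C} → {C} (+0)
site 3, node DGHKNQR: D={A} ∪ GHKNQR={C} → {A,C} (+1)
site 4, node HQ: H={A} ∪ Q={T} → {A,T} (+1)
site 4, node KR: K={C} ∪ R={A} → {A,C} (+1)
site 4, node HKQR: HQ={A,T} ∩ KR={A,C} → {A} (+0)
site 4, node GHKQR: G={C} ∪ HKQR={A} → {A,C} (+1)
site 4, node GHKNQR: GHKQR={A,C} ∩ N={A} → {A} (+0)
site 4, node DGHKNQR: D={T} ∪ GHKNQR={A} → {A,T} (+1)
site 5, node HQ: H={C} ∪ Q={A} → {A,C} (+1)
site 5, node KR: K={A} ∪ R={C} → {A,C} (+1)
site 5, node HKQR: HQ={A,C} ∩ KR={A,C} → {A,C} (+0)
site 5, node GHKQR: G={C} ∩ HKQR={A,C} → {C} (+0)
site 5, node GHKNQR: GHKQR={C} ∩ N={C} → {C} (+0)
site 5, node DGHKNQR: D={T} ∪ GHKNQR={C} → {C,T} (+1)
site 6, node HQ: H={C} ∪ Q={G} → {C,G} (+1)
site 6, node KR: K={G} ∪ R={C} → {C,G} (+1)
site 6, node HKQR: HQ={C,G} ∩ KR={C,G} → {C,G} (+0)
site 6, node GHKQR: G={T} ∪ HKQR={C,G} → {C,G,T} (+1)
site 6, node GHKNQR: GHKQR={C,G,T} ∩ N={G} → {G} (+0)
site 6, node DGHKNQR: D={C} ∪ GHKNQR={G} → {C,G} (+1)
site 7, node HQ: H={G} ∪ Q={T} → {G,T} (+1)
site 7, node KR: K={A} ∪ R={T} → {A,T} (+1)
site 7, node HKQR: HQ={G,T} ∩ KR={A,T} → {T} (+0)
site 7, node GHKQR: G={A} ∪ HKQR={T} → {A,T} (+1)
site 7, node GHKNQR: GHKQR={A,T} ∪ N={G} → {A,G,T} (+1)
site 7, node DGHKNQR: D={T} ∩ GHKNQR={A,G,T} → {T} (+0)
per-site changes: [3, 4, 3, 4, 4, 3, 4, 4]; total = 29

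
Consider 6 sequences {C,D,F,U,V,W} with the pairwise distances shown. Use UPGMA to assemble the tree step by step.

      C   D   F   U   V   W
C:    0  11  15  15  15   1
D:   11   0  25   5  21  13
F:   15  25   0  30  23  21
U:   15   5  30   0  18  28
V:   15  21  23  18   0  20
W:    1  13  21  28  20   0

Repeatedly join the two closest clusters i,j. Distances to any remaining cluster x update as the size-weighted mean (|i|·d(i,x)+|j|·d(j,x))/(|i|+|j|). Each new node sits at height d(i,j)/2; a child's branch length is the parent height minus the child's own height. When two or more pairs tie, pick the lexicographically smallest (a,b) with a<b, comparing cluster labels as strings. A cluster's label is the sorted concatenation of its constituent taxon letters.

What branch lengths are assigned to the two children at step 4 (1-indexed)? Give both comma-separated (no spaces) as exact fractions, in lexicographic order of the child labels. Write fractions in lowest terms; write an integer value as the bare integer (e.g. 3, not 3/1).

step 1: merge (C,W) at d=1; branch lengths C→1/2, W→1/2; new cluster CW
  updated: d(CW,D)=12, d(CW,F)=18, d(CW,U)=43/2, d(CW,V)=35/2
step 2: merge (D,U) at d=5; branch lengths D→5/2, U→5/2; new cluster DU
  updated: d(CW,DU)=67/4, d(DU,F)=55/2, d(DU,V)=39/2
step 3: merge (CW,DU) at d=67/4; branch lengths CW→63/8, DU→47/8; new cluster CDUW
  updated: d(CDUW,F)=91/4, d(CDUW,V)=37/2
step 4: merge (CDUW,V) at d=37/2; branch lengths CDUW→7/8, V→37/4; new cluster CDUVW
  updated: d(CDUVW,F)=114/5
step 5: merge (CDUVW,F) at d=114/5; branch lengths CDUVW→43/20, F→57/5; new cluster CDFUVW
final tree: ((((C:1/2,W:1/2):63/8,(D:5/2,U:5/2):47/8):7/8,V:37/4):43/20,F:57/5)
total length: 1737/40

7/8,37/4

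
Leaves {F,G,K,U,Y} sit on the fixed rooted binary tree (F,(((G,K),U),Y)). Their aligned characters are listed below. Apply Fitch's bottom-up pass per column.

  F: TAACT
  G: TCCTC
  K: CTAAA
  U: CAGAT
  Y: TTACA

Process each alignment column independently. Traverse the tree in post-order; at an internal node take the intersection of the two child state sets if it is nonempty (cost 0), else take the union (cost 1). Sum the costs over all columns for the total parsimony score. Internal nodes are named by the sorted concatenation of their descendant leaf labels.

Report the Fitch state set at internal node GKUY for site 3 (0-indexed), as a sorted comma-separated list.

A,C

GK@0: {T} ∪ {C} = {C,T} (union, +1)
GKU@0: {C,T} ∩ {C} = {C} (intersection, +0)
GKUY@0: {C} ∪ {T} = {C,T} (union, +1)
FGKUY@0: {T} ∩ {C,T} = {T} (intersection, +0)
GK@1: {C} ∪ {T} = {C,T} (union, +1)
GKU@1: {C,T} ∪ {A} = {A,C,T} (union, +1)
GKUY@1: {A,C,T} ∩ {T} = {T} (intersection, +0)
FGKUY@1: {A} ∪ {T} = {A,T} (union, +1)
GK@2: {C} ∪ {A} = {A,C} (union, +1)
GKU@2: {A,C} ∪ {G} = {A,C,G} (union, +1)
GKUY@2: {A,C,G} ∩ {A} = {A} (intersection, +0)
FGKUY@2: {A} ∩ {A} = {A} (intersection, +0)
GK@3: {T} ∪ {A} = {A,T} (union, +1)
GKU@3: {A,T} ∩ {A} = {A} (intersection, +0)
GKUY@3: {A} ∪ {C} = {A,C} (union, +1)
FGKUY@3: {C} ∩ {A,C} = {C} (intersection, +0)
GK@4: {C} ∪ {A} = {A,C} (union, +1)
GKU@4: {A,C} ∪ {T} = {A,C,T} (union, +1)
GKUY@4: {A,C,T} ∩ {A} = {A} (intersection, +0)
FGKUY@4: {T} ∪ {A} = {A,T} (union, +1)
per-site changes: [2, 3, 2, 2, 3]; total = 12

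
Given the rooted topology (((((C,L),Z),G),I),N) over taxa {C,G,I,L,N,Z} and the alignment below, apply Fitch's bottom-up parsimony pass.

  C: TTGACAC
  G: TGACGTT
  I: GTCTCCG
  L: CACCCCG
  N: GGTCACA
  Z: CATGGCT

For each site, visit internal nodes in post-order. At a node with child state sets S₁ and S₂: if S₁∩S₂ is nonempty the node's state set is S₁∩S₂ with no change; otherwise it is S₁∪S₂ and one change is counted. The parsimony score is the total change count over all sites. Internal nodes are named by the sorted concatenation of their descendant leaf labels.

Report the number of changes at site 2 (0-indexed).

4

site 0, node CL: C={T} ∪ L={C} → {C,T} (+1)
site 0, node CLZ: CL={C,T} ∩ Z={C} → {C} (+0)
site 0, node CGLZ: CLZ={C} ∪ G={T} → {C,T} (+1)
site 0, node CGILZ: CGLZ={C,T} ∪ I={G} → {C,G,T} (+1)
site 0, node CGILNZ: CGILZ={C,G,T} ∩ N={G} → {G} (+0)
site 1, node CL: C={T} ∪ L={A} → {A,T} (+1)
site 1, node CLZ: CL={A,T} ∩ Z={A} → {A} (+0)
site 1, node CGLZ: CLZ={A} ∪ G={G} → {A,G} (+1)
site 1, node CGILZ: CGLZ={A,G} ∪ I={T} → {A,G,T} (+1)
site 1, node CGILNZ: CGILZ={A,G,T} ∩ N={G} → {G} (+0)
site 2, node CL: C={G} ∪ L={C} → {C,G} (+1)
site 2, node CLZ: CL={C,G} ∪ Z={T} → {C,G,T} (+1)
site 2, node CGLZ: CLZ={C,G,T} ∪ G={A} → {A,C,G,T} (+1)
site 2, node CGILZ: CGLZ={A,C,G,T} ∩ I={C} → {C} (+0)
site 2, node CGILNZ: CGILZ={C} ∪ N={T} → {C,T} (+1)
site 3, node CL: C={A} ∪ L={C} → {A,C} (+1)
site 3, node CLZ: CL={A,C} ∪ Z={G} → {A,C,G} (+1)
site 3, node CGLZ: CLZ={A,C,G} ∩ G={C} → {C} (+0)
site 3, node CGILZ: CGLZ={C} ∪ I={T} → {C,T} (+1)
site 3, node CGILNZ: CGILZ={C,T} ∩ N={C} → {C} (+0)
site 4, node CL: C={C} ∩ L={C} → {C} (+0)
site 4, node CLZ: CL={C} ∪ Z={G} → {C,G} (+1)
site 4, node CGLZ: CLZ={C,G} ∩ G={G} → {G} (+0)
site 4, node CGILZ: CGLZ={G} ∪ I={C} → {C,G} (+1)
site 4, node CGILNZ: CGILZ={C,G} ∪ N={A} → {A,C,G} (+1)
site 5, node CL: C={A} ∪ L={C} → {A,C} (+1)
site 5, node CLZ: CL={A,C} ∩ Z={C} → {C} (+0)
site 5, node CGLZ: CLZ={C} ∪ G={T} → {C,T} (+1)
site 5, node CGILZ: CGLZ={C,T} ∩ I={C} → {C} (+0)
site 5, node CGILNZ: CGILZ={C} ∩ N={C} → {C} (+0)
site 6, node CL: C={C} ∪ L={G} → {C,G} (+1)
site 6, node CLZ: CL={C,G} ∪ Z={T} → {C,G,T} (+1)
site 6, node CGLZ: CLZ={C,G,T} ∩ G={T} → {T} (+0)
site 6, node CGILZ: CGLZ={T} ∪ I={G} → {G,T} (+1)
site 6, node CGILNZ: CGILZ={G,T} ∪ N={A} → {A,G,T} (+1)
per-site changes: [3, 3, 4, 3, 3, 2, 4]; total = 22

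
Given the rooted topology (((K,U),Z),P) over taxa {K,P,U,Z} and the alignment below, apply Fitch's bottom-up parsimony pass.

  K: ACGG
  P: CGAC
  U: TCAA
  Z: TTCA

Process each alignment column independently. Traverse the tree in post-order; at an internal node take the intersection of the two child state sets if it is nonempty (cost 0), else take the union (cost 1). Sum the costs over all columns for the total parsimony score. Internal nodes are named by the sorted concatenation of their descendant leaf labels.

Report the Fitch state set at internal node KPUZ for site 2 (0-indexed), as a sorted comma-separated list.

KU@0: {A} ∪ {T} = {A,T} (union, +1)
KUZ@0: {A,T} ∩ {T} = {T} (intersection, +0)
KPUZ@0: {T} ∪ {C} = {C,T} (union, +1)
KU@1: {C} ∩ {C} = {C} (intersection, +0)
KUZ@1: {C} ∪ {T} = {C,T} (union, +1)
KPUZ@1: {C,T} ∪ {G} = {C,G,T} (union, +1)
KU@2: {G} ∪ {A} = {A,G} (union, +1)
KUZ@2: {A,G} ∪ {C} = {A,C,G} (union, +1)
KPUZ@2: {A,C,G} ∩ {A} = {A} (intersection, +0)
KU@3: {G} ∪ {A} = {A,G} (union, +1)
KUZ@3: {A,G} ∩ {A} = {A} (intersection, +0)
KPUZ@3: {A} ∪ {C} = {A,C} (union, +1)
per-site changes: [2, 2, 2, 2]; total = 8

A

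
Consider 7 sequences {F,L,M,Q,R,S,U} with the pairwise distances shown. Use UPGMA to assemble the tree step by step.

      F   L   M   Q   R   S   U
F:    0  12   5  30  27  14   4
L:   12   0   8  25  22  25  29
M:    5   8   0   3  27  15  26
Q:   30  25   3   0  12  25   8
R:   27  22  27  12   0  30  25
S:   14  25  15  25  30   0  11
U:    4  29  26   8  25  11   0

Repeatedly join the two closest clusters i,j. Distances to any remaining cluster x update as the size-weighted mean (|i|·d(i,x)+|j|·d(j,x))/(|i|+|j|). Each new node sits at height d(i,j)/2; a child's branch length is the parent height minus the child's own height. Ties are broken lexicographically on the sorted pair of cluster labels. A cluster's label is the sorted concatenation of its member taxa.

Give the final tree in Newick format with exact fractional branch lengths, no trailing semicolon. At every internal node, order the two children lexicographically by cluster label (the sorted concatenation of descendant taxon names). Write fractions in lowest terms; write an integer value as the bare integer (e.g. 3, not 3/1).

step 1: merge (M,Q) at d=3; branch lengths M→3/2, Q→3/2; new cluster MQ
  updated: d(F,MQ)=35/2, d(L,MQ)=33/2, d(MQ,R)=39/2, d(MQ,S)=20, d(MQ,U)=17
step 2: merge (F,U) at d=4; branch lengths F→2, U→2; new cluster FU
  updated: d(FU,L)=41/2, d(FU,MQ)=69/4, d(FU,R)=26, d(FU,S)=25/2
step 3: merge (FU,S) at d=25/2; branch lengths FU→17/4, S→25/4; new cluster FSU
  updated: d(FSU,L)=22, d(FSU,MQ)=109/6, d(FSU,R)=82/3
step 4: merge (L,MQ) at d=33/2; branch lengths L→33/4, MQ→27/4; new cluster LMQ
  updated: d(FSU,LMQ)=175/9, d(LMQ,R)=61/3
step 5: merge (FSU,LMQ) at d=175/9; branch lengths FSU→125/36, LMQ→53/36; new cluster FLMQSU
  updated: d(FLMQSU,R)=143/6
step 6: merge (FLMQSU,R) at d=143/6; branch lengths FLMQSU→79/36, R→143/12; new cluster FLMQRSU
final tree: ((((F:2,U:2):17/4,S:25/4):125/36,(L:33/4,(M:3/2,Q:3/2):27/4):53/36):79/36,R:143/12)
total length: 464/9

((((F:2,U:2):17/4,S:25/4):125/36,(L:33/4,(M:3/2,Q:3/2):27/4):53/36):79/36,R:143/12)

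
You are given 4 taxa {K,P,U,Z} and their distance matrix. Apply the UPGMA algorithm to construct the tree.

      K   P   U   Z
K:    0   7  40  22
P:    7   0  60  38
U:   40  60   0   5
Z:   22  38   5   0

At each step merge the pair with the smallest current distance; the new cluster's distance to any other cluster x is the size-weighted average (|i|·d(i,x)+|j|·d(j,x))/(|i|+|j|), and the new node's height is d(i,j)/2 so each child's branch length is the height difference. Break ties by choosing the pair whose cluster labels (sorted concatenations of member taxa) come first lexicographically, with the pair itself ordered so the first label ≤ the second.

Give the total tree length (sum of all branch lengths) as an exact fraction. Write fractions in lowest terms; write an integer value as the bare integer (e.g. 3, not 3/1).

46

1. join U+Z (d=5) ⇒ UZ; edges |U|=5/2, |Z|=5/2
  updated: d(K,UZ)=31, d(P,UZ)=49
2. join K+P (d=7) ⇒ KP; edges |K|=7/2, |P|=7/2
  updated: d(KP,UZ)=40
3. join KP+UZ (d=40) ⇒ KPUZ; edges |KP|=33/2, |UZ|=35/2
final tree: ((K:7/2,P:7/2):33/2,(U:5/2,Z:5/2):35/2)
total length: 46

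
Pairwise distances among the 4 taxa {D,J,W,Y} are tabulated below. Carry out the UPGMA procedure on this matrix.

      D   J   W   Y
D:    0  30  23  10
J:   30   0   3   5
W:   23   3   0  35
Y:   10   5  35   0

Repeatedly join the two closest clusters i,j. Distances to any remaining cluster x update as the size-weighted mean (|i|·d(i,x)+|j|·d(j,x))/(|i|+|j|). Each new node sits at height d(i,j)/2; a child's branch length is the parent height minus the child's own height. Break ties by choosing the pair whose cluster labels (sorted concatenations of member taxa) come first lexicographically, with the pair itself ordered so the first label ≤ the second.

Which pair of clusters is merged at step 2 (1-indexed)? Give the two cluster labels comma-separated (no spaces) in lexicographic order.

iteration 1: select J,W (d=3); attach at lengths (3/2, 3/2); label the merged cluster JW
  updated: d(D,JW)=53/2, d(JW,Y)=20
iteration 2: select D,Y (d=10); attach at lengths (5, 5); label the merged cluster DY
  updated: d(DY,JW)=93/4
iteration 3: select DY,JW (d=93/4); attach at lengths (53/8, 81/8); label the merged cluster DJWY
final tree: ((D:5,Y:5):53/8,(J:3/2,W:3/2):81/8)
total length: 119/4

D,Y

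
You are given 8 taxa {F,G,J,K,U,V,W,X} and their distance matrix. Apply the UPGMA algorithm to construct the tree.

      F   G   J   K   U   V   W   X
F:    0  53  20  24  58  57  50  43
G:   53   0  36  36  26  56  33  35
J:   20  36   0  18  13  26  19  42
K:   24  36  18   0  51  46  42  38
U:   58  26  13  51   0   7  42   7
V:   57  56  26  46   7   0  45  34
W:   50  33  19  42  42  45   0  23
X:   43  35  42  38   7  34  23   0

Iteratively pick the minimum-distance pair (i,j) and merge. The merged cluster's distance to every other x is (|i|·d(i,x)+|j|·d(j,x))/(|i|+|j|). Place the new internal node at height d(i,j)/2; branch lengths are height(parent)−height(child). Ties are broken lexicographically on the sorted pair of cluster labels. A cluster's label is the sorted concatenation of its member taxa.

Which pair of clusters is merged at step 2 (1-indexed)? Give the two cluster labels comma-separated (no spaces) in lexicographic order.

iteration 1: select U,V (d=7); attach at lengths (7/2, 7/2); label the merged cluster UV
  updated: d(F,UV)=115/2, d(G,UV)=41, d(J,UV)=39/2, d(K,UV)=97/2, d(UV,W)=87/2, d(UV,X)=41/2
iteration 2: select J,K (d=18); attach at lengths (9, 9); label the merged cluster JK
  updated: d(F,JK)=22, d(G,JK)=36, d(JK,UV)=34, d(JK,W)=61/2, d(JK,X)=40
iteration 3: select UV,X (d=41/2); attach at lengths (27/4, 41/4); label the merged cluster UVX
  updated: d(F,UVX)=158/3, d(G,UVX)=39, d(JK,UVX)=36, d(UVX,W)=110/3
iteration 4: select F,JK (d=22); attach at lengths (11, 2); label the merged cluster FJK
  updated: d(FJK,G)=125/3, d(FJK,UVX)=374/9, d(FJK,W)=37
iteration 5: select G,W (d=33); attach at lengths (33/2, 33/2); label the merged cluster GW
  updated: d(FJK,GW)=118/3, d(GW,UVX)=227/6
iteration 6: select GW,UVX (d=227/6); attach at lengths (29/12, 26/3); label the merged cluster GUVWX
  updated: d(FJK,GUVWX)=122/3
iteration 7: select FJK,GUVWX (d=122/3); attach at lengths (28/3, 17/12); label the merged cluster FGJKUVWX
final tree: ((F:11,(J:9,K:9):2):28/3,((G:33/2,W:33/2):29/12,((U:7/2,V:7/2):27/4,X:41/4):26/3):17/12)
total length: 659/6

J,K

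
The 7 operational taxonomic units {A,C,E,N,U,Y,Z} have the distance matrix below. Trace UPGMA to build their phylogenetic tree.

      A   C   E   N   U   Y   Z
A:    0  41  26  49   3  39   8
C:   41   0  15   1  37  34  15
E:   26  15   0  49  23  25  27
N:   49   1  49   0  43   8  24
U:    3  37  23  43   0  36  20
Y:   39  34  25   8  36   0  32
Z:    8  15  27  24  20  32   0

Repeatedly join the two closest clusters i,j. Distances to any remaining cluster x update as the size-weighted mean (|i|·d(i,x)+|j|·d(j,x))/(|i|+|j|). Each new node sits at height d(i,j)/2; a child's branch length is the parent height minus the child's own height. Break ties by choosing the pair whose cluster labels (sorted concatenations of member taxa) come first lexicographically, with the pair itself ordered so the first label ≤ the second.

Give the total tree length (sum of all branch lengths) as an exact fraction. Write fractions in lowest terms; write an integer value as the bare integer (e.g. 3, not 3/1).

1. join C+N (d=1) ⇒ CN; edges |C|=1/2, |N|=1/2
  updated: d(A,CN)=45, d(CN,E)=32, d(CN,U)=40, d(CN,Y)=21, d(CN,Z)=39/2
2. join A+U (d=3) ⇒ AU; edges |A|=3/2, |U|=3/2
  updated: d(AU,CN)=85/2, d(AU,E)=49/2, d(AU,Y)=75/2, d(AU,Z)=14
3. join AU+Z (d=14) ⇒ AUZ; edges |AU|=11/2, |Z|=7
  updated: d(AUZ,CN)=209/6, d(AUZ,E)=76/3, d(AUZ,Y)=107/3
4. join CN+Y (d=21) ⇒ CNY; edges |CN|=10, |Y|=21/2
  updated: d(AUZ,CNY)=316/9, d(CNY,E)=89/3
5. join AUZ+E (d=76/3) ⇒ AEUZ; edges |AUZ|=17/3, |E|=38/3
  updated: d(AEUZ,CNY)=135/4
6. join AEUZ+CNY (d=135/4) ⇒ ACENUYZ; edges |AEUZ|=101/24, |CNY|=51/8
final tree: ((((A:3/2,U:3/2):11/2,Z:7):17/3,E:38/3):101/24,((C:1/2,N:1/2):10,Y:21/2):51/8)
total length: 791/12

791/12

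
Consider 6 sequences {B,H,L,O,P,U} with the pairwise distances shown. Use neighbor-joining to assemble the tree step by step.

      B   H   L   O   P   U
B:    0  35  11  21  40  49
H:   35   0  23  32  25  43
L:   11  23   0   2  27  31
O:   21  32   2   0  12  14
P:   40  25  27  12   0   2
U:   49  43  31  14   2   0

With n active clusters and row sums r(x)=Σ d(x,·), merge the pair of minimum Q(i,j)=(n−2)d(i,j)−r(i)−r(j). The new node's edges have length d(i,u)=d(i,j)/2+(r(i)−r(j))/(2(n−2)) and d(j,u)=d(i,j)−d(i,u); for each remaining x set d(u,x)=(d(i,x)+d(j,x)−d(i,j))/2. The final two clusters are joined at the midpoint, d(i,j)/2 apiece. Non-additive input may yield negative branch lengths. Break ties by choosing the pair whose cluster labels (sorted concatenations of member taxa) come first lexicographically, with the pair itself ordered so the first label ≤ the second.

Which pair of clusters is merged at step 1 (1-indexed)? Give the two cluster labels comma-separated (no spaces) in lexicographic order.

1. join P+U (d=2, Q=-237) ⇒ PU; edges |P|=-25/8, |U|=41/8
  updated: d(B,PU)=87/2, d(H,PU)=33, d(L,PU)=28, d(O,PU)=12
2. join O+PU (d=12, Q=-295/2) ⇒ OPU; edges |O|=-9/4, |PU|=57/4
  updated: d(B,OPU)=105/4, d(H,OPU)=53/2, d(L,OPU)=9
3. join B+L (d=11, Q=-373/4) ⇒ BL; edges |B|=205/16, |L|=-29/16
  updated: d(BL,H)=47/2, d(BL,OPU)=97/8
4. join BL+H (d=47/2, Q=-497/8) ⇒ BHL; edges |BL|=73/16, |H|=303/16
  updated: d(BHL,OPU)=121/16
5. join BHL+OPU (d=121/16) ⇒ BHLOPU; edges |BHL|=121/32, |OPU|=121/32
final tree: (((B:205/16,L:-29/16):73/16,H:303/16):121/32,(O:-9/4,(P:-25/8,U:41/8):57/4):121/32)
total length: 897/16

P,U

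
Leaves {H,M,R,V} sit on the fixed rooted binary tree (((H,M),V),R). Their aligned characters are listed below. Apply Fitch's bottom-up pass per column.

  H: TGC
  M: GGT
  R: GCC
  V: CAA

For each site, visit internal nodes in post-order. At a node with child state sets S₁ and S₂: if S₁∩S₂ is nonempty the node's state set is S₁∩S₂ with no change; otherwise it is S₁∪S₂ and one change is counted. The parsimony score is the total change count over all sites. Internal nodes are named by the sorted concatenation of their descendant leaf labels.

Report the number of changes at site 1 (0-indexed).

2

[col 0] HM: children H:{T}, M:{G} ∪→ {G,T}; cost 1
[col 0] HMV: children HM:{G,T}, V:{C} ∪→ {C,G,T}; cost 1
[col 0] HMRV: children HMV:{C,G,T}, R:{G} ∩→ {G}; cost 0
[col 1] HM: children H:{G}, M:{G} ∩→ {G}; cost 0
[col 1] HMV: children HM:{G}, V:{A} ∪→ {A,G}; cost 1
[col 1] HMRV: children HMV:{A,G}, R:{C} ∪→ {A,C,G}; cost 1
[col 2] HM: children H:{C}, M:{T} ∪→ {C,T}; cost 1
[col 2] HMV: children HM:{C,T}, V:{A} ∪→ {A,C,T}; cost 1
[col 2] HMRV: children HMV:{A,C,T}, R:{C} ∩→ {C}; cost 0
per-site changes: [2, 2, 2]; total = 6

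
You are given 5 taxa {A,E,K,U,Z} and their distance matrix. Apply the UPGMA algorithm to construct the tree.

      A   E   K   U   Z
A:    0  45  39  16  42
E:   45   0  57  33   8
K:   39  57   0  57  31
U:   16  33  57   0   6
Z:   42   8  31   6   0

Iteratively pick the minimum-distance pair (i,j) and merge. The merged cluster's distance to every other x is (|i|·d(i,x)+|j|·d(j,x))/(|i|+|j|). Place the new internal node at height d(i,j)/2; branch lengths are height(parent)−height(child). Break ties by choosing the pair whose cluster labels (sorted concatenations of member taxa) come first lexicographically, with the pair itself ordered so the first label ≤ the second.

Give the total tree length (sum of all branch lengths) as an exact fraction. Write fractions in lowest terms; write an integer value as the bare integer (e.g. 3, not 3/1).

1. join U+Z (d=6) ⇒ UZ; edges |U|=3, |Z|=3
  updated: d(A,UZ)=29, d(E,UZ)=41/2, d(K,UZ)=44
2. join E+UZ (d=41/2) ⇒ EUZ; edges |E|=41/4, |UZ|=29/4
  updated: d(A,EUZ)=103/3, d(EUZ,K)=145/3
3. join A+EUZ (d=103/3) ⇒ AEUZ; edges |A|=103/6, |EUZ|=83/12
  updated: d(AEUZ,K)=46
4. join AEUZ+K (d=46) ⇒ AEKUZ; edges |AEUZ|=35/6, |K|=23
final tree: ((A:103/6,(E:41/4,(U:3,Z:3):29/4):83/12):35/6,K:23)
total length: 917/12

917/12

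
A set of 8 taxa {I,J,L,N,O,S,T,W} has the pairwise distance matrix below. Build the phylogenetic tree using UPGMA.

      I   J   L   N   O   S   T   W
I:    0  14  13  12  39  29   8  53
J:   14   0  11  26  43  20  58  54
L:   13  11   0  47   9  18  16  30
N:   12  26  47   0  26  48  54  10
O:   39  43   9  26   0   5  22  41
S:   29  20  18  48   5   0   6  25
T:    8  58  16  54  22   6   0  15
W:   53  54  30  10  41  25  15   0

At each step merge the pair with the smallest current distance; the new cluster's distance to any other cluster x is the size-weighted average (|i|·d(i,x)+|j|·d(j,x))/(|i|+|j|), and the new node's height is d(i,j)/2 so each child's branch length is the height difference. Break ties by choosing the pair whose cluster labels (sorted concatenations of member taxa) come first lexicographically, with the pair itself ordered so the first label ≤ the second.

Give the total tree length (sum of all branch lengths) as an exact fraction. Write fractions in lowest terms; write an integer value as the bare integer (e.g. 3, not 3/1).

step 1: merge (O,S) at d=5; branch lengths O→5/2, S→5/2; new cluster OS
  updated: d(I,OS)=34, d(J,OS)=63/2, d(L,OS)=27/2, d(N,OS)=37, d(OS,T)=14, d(OS,W)=33
step 2: merge (I,T) at d=8; branch lengths I→4, T→4; new cluster IT
  updated: d(IT,J)=36, d(IT,L)=29/2, d(IT,N)=33, d(IT,OS)=24, d(IT,W)=34
step 3: merge (N,W) at d=10; branch lengths N→5, W→5; new cluster NW
  updated: d(IT,NW)=67/2, d(J,NW)=40, d(L,NW)=77/2, d(NW,OS)=35
step 4: merge (J,L) at d=11; branch lengths J→11/2, L→11/2; new cluster JL
  updated: d(IT,JL)=101/4, d(JL,NW)=157/4, d(JL,OS)=45/2
step 5: merge (JL,OS) at d=45/2; branch lengths JL→23/4, OS→35/4; new cluster JLOS
  updated: d(IT,JLOS)=197/8, d(JLOS,NW)=297/8
step 6: merge (IT,JLOS) at d=197/8; branch lengths IT→133/16, JLOS→17/16; new cluster IJLOST
  updated: d(IJLOST,NW)=431/12
step 7: merge (IJLOST,NW) at d=431/12; branch lengths IJLOST→271/48, NW→311/24; new cluster IJLNOSTW
final tree: (((I:4,T:4):133/16,((J:11/2,L:11/2):23/4,(O:5/2,S:5/2):35/4):17/16):271/48,(N:5,W:5):311/24)
total length: 3671/48

3671/48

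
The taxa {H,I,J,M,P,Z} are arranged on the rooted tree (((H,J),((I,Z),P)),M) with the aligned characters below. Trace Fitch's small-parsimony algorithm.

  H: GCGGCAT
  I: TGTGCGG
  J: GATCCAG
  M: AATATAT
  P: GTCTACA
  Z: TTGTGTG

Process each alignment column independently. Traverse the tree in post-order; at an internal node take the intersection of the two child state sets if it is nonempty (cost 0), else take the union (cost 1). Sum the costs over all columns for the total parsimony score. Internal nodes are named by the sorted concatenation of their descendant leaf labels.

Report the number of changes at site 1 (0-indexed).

HJ@0: {G} ∩ {G} = {G} (intersection, +0)
IZ@0: {T} ∩ {T} = {T} (intersection, +0)
IPZ@0: {T} ∪ {G} = {G,T} (union, +1)
HIJPZ@0: {G} ∩ {G,T} = {G} (intersection, +0)
HIJMPZ@0: {G} ∪ {A} = {A,G} (union, +1)
HJ@1: {C} ∪ {A} = {A,C} (union, +1)
IZ@1: {G} ∪ {T} = {G,T} (union, +1)
IPZ@1: {G,T} ∩ {T} = {T} (intersection, +0)
HIJPZ@1: {A,C} ∪ {T} = {A,C,T} (union, +1)
HIJMPZ@1: {A,C,T} ∩ {A} = {A} (intersection, +0)
HJ@2: {G} ∪ {T} = {G,T} (union, +1)
IZ@2: {T} ∪ {G} = {G,T} (union, +1)
IPZ@2: {G,T} ∪ {C} = {C,G,T} (union, +1)
HIJPZ@2: {G,T} ∩ {C,G,T} = {G,T} (intersection, +0)
HIJMPZ@2: {G,T} ∩ {T} = {T} (intersection, +0)
HJ@3: {G} ∪ {C} = {C,G} (union, +1)
IZ@3: {G} ∪ {T} = {G,T} (union, +1)
IPZ@3: {G,T} ∩ {T} = {T} (intersection, +0)
HIJPZ@3: {C,G} ∪ {T} = {C,G,T} (union, +1)
HIJMPZ@3: {C,G,T} ∪ {A} = {A,C,G,T} (union, +1)
HJ@4: {C} ∩ {C} = {C} (intersection, +0)
IZ@4: {C} ∪ {G} = {C,G} (union, +1)
IPZ@4: {C,G} ∪ {A} = {A,C,G} (union, +1)
HIJPZ@4: {C} ∩ {A,C,G} = {C} (intersection, +0)
HIJMPZ@4: {C} ∪ {T} = {C,T} (union, +1)
HJ@5: {A} ∩ {A} = {A} (intersection, +0)
IZ@5: {G} ∪ {T} = {G,T} (union, +1)
IPZ@5: {G,T} ∪ {C} = {C,G,T} (union, +1)
HIJPZ@5: {A} ∪ {C,G,T} = {A,C,G,T} (union, +1)
HIJMPZ@5: {A,C,G,T} ∩ {A} = {A} (intersection, +0)
HJ@6: {T} ∪ {G} = {G,T} (union, +1)
IZ@6: {G} ∩ {G} = {G} (intersection, +0)
IPZ@6: {G} ∪ {A} = {A,G} (union, +1)
HIJPZ@6: {G,T} ∩ {A,G} = {G} (intersection, +0)
HIJMPZ@6: {G} ∪ {T} = {G,T} (union, +1)
per-site changes: [2, 3, 3, 4, 3, 3, 3]; total = 21

3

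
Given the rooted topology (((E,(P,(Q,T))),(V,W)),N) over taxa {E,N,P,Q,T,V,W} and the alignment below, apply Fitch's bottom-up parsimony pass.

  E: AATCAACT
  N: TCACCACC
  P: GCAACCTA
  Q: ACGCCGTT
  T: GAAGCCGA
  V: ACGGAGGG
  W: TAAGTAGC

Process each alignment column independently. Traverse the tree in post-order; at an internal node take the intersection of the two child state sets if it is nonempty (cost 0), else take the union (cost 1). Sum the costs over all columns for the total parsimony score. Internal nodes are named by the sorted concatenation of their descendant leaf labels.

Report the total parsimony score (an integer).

[col 0] QT: children Q:{A}, T:{G} ∪→ {A,G}; cost 1
[col 0] PQT: children P:{G}, QT:{A,G} ∩→ {G}; cost 0
[col 0] EPQT: children E:{A}, PQT:{G} ∪→ {A,G}; cost 1
[col 0] VW: children V:{A}, W:{T} ∪→ {A,T}; cost 1
[col 0] EPQTVW: children EPQT:{A,G}, VW:{A,T} ∩→ {A}; cost 0
[col 0] ENPQTVW: children EPQTVW:{A}, N:{T} ∪→ {A,T}; cost 1
[col 1] QT: children Q:{C}, T:{A} ∪→ {A,C}; cost 1
[col 1] PQT: children P:{C}, QT:{A,C} ∩→ {C}; cost 0
[col 1] EPQT: children E:{A}, PQT:{C} ∪→ {A,C}; cost 1
[col 1] VW: children V:{C}, W:{A} ∪→ {A,C}; cost 1
[col 1] EPQTVW: children EPQT:{A,C}, VW:{A,C} ∩→ {A,C}; cost 0
[col 1] ENPQTVW: children EPQTVW:{A,C}, N:{C} ∩→ {C}; cost 0
[col 2] QT: children Q:{G}, T:{A} ∪→ {A,G}; cost 1
[col 2] PQT: children P:{A}, QT:{A,G} ∩→ {A}; cost 0
[col 2] EPQT: children E:{T}, PQT:{A} ∪→ {A,T}; cost 1
[col 2] VW: children V:{G}, W:{A} ∪→ {A,G}; cost 1
[col 2] EPQTVW: children EPQT:{A,T}, VW:{A,G} ∩→ {A}; cost 0
[col 2] ENPQTVW: children EPQTVW:{A}, N:{A} ∩→ {A}; cost 0
[col 3] QT: children Q:{C}, T:{G} ∪→ {C,G}; cost 1
[col 3] PQT: children P:{A}, QT:{C,G} ∪→ {A,C,G}; cost 1
[col 3] EPQT: children E:{C}, PQT:{A,C,G} ∩→ {C}; cost 0
[col 3] VW: children V:{G}, W:{G} ∩→ {G}; cost 0
[col 3] EPQTVW: children EPQT:{C}, VW:{G} ∪→ {C,G}; cost 1
[col 3] ENPQTVW: children EPQTVW:{C,G}, N:{C} ∩→ {C}; cost 0
[col 4] QT: children Q:{C}, T:{C} ∩→ {C}; cost 0
[col 4] PQT: children P:{C}, QT:{C} ∩→ {C}; cost 0
[col 4] EPQT: children E:{A}, PQT:{C} ∪→ {A,C}; cost 1
[col 4] VW: children V:{A}, W:{T} ∪→ {A,T}; cost 1
[col 4] EPQTVW: children EPQT:{A,C}, VW:{A,T} ∩→ {A}; cost 0
[col 4] ENPQTVW: children EPQTVW:{A}, N:{C} ∪→ {A,C}; cost 1
[col 5] QT: children Q:{G}, T:{C} ∪→ {C,G}; cost 1
[col 5] PQT: children P:{C}, QT:{C,G} ∩→ {C}; cost 0
[col 5] EPQT: children E:{A}, PQT:{C} ∪→ {A,C}; cost 1
[col 5] VW: children V:{G}, W:{A} ∪→ {A,G}; cost 1
[col 5] EPQTVW: children EPQT:{A,C}, VW:{A,G} ∩→ {A}; cost 0
[col 5] ENPQTVW: children EPQTVW:{A}, N:{A} ∩→ {A}; cost 0
[col 6] QT: children Q:{T}, T:{G} ∪→ {G,T}; cost 1
[col 6] PQT: children P:{T}, QT:{G,T} ∩→ {T}; cost 0
[col 6] EPQT: children E:{C}, PQT:{T} ∪→ {C,T}; cost 1
[col 6] VW: children V:{G}, W:{G} ∩→ {G}; cost 0
[col 6] EPQTVW: children EPQT:{C,T}, VW:{G} ∪→ {C,G,T}; cost 1
[col 6] ENPQTVW: children EPQTVW:{C,G,T}, N:{C} ∩→ {C}; cost 0
[col 7] QT: children Q:{T}, T:{A} ∪→ {A,T}; cost 1
[col 7] PQT: children P:{A}, QT:{A,T} ∩→ {A}; cost 0
[col 7] EPQT: children E:{T}, PQT:{A} ∪→ {A,T}; cost 1
[col 7] VW: children V:{G}, W:{C} ∪→ {C,G}; cost 1
[col 7] EPQTVW: children EPQT:{A,T}, VW:{C,G} ∪→ {A,C,G,T}; cost 1
[col 7] ENPQTVW: children EPQTVW:{A,C,G,T}, N:{C} ∩→ {C}; cost 0
per-site changes: [4, 3, 3, 3, 3, 3, 3, 4]; total = 26

26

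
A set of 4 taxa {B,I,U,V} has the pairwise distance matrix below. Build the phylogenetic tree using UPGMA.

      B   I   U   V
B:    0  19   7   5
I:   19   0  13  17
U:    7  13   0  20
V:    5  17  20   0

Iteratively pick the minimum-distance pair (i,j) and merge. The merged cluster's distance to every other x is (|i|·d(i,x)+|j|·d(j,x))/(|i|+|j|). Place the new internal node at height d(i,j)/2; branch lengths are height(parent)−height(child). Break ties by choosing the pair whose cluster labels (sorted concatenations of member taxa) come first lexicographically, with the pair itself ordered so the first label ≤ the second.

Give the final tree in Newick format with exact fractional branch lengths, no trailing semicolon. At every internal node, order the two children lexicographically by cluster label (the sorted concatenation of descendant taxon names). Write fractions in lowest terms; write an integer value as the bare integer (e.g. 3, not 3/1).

((B:5/2,V:5/2):43/8,(I:13/2,U:13/2):11/8)

iteration 1: select B,V (d=5); attach at lengths (5/2, 5/2); label the merged cluster BV
  updated: d(BV,I)=18, d(BV,U)=27/2
iteration 2: select I,U (d=13); attach at lengths (13/2, 13/2); label the merged cluster IU
  updated: d(BV,IU)=63/4
iteration 3: select BV,IU (d=63/4); attach at lengths (43/8, 11/8); label the merged cluster BIUV
final tree: ((B:5/2,V:5/2):43/8,(I:13/2,U:13/2):11/8)
total length: 99/4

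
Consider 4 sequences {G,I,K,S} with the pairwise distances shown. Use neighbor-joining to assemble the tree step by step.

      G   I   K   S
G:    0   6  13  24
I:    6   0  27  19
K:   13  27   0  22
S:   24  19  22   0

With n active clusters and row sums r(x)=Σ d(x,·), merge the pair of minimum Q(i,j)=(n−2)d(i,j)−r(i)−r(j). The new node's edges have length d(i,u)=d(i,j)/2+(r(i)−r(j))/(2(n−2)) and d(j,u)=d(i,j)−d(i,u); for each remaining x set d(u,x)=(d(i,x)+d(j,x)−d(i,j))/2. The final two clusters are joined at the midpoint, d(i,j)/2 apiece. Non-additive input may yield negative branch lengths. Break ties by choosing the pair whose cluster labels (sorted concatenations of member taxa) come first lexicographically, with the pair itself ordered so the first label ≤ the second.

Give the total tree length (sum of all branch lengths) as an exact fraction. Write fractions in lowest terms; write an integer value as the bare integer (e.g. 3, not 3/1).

139/4

step 1: merge (G,I) at d=6, Q=-83; branch lengths G→3/4, I→21/4; new cluster GI
  updated: d(GI,K)=17, d(GI,S)=37/2
step 2: merge (GI,K) at d=17, Q=-115/2; branch lengths GI→27/4, K→41/4; new cluster GIK
  updated: d(GIK,S)=47/4
step 3: merge (GIK,S) at d=47/4; branch lengths GIK→47/8, S→47/8; new cluster GIKS
final tree: (((G:3/4,I:21/4):27/4,K:41/4):47/8,S:47/8)
total length: 139/4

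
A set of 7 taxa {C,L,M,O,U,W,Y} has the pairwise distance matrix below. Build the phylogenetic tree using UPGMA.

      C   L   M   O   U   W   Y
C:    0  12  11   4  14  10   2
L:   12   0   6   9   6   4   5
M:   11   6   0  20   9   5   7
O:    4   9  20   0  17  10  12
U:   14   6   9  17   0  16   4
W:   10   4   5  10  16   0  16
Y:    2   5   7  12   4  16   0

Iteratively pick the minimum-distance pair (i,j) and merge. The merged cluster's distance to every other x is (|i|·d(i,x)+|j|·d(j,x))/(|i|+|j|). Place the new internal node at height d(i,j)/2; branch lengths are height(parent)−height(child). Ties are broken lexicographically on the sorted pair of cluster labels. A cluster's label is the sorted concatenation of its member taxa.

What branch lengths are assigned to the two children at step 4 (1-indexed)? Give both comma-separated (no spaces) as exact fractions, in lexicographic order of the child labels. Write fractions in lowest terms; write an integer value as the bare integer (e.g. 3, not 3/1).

1. join C+Y (d=2) ⇒ CY; edges |C|=1, |Y|=1
  updated: d(CY,L)=17/2, d(CY,M)=9, d(CY,O)=8, d(CY,U)=9, d(CY,W)=13
2. join L+W (d=4) ⇒ LW; edges |L|=2, |W|=2
  updated: d(CY,LW)=43/4, d(LW,M)=11/2, d(LW,O)=19/2, d(LW,U)=11
3. join LW+M (d=11/2) ⇒ LMW; edges |LW|=3/4, |M|=11/4
  updated: d(CY,LMW)=61/6, d(LMW,O)=13, d(LMW,U)=31/3
4. join CY+O (d=8) ⇒ COY; edges |CY|=3, |O|=4
  updated: d(COY,LMW)=100/9, d(COY,U)=35/3
5. join LMW+U (d=31/3) ⇒ LMUW; edges |LMW|=29/12, |U|=31/6
  updated: d(COY,LMUW)=45/4
6. join COY+LMUW (d=45/4) ⇒ CLMOUWY; edges |COY|=13/8, |LMUW|=11/24
final tree: (((C:1,Y:1):3,O:4):13/8,(((L:2,W:2):3/4,M:11/4):29/12,U:31/6):11/24)
total length: 157/6

3,4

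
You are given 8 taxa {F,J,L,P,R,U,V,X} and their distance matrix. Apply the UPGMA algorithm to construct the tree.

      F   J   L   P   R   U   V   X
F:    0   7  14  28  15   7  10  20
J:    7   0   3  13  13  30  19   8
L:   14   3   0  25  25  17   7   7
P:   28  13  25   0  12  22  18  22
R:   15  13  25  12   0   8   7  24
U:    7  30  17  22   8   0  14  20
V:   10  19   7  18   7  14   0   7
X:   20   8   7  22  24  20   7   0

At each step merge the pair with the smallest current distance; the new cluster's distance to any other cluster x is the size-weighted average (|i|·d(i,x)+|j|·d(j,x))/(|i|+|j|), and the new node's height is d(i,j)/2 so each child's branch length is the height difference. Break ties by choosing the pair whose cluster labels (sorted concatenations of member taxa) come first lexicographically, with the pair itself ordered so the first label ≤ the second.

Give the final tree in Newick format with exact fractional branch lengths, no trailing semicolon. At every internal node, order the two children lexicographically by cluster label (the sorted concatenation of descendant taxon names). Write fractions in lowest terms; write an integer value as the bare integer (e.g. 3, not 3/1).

1. join J+L (d=3) ⇒ JL; edges |J|=3/2, |L|=3/2
  updated: d(F,JL)=21/2, d(JL,P)=19, d(JL,R)=19, d(JL,U)=47/2, d(JL,V)=13, d(JL,X)=15/2
2. join F+U (d=7) ⇒ FU; edges |F|=7/2, |U|=7/2
  updated: d(FU,JL)=17, d(FU,P)=25, d(FU,R)=23/2, d(FU,V)=12, d(FU,X)=20
3. join R+V (d=7) ⇒ RV; edges |R|=7/2, |V|=7/2
  updated: d(FU,RV)=47/4, d(JL,RV)=16, d(P,RV)=15, d(RV,X)=31/2
4. join JL+X (d=15/2) ⇒ JLX; edges |JL|=9/4, |X|=15/4
  updated: d(FU,JLX)=18, d(JLX,P)=20, d(JLX,RV)=95/6
5. join FU+RV (d=47/4) ⇒ FRUV; edges |FU|=19/8, |RV|=19/8
  updated: d(FRUV,JLX)=203/12, d(FRUV,P)=20
6. join FRUV+JLX (d=203/12) ⇒ FJLRUVX; edges |FRUV|=31/12, |JLX|=113/24
  updated: d(FJLRUVX,P)=20
7. join FJLRUVX+P (d=20) ⇒ FJLPRUVX; edges |FJLRUVX|=37/24, |P|=10
final tree: ((((F:7/2,U:7/2):19/8,(R:7/2,V:7/2):19/8):31/12,((J:3/2,L:3/2):9/4,X:15/4):113/24):37/24,P:10)
total length: 559/12

((((F:7/2,U:7/2):19/8,(R:7/2,V:7/2):19/8):31/12,((J:3/2,L:3/2):9/4,X:15/4):113/24):37/24,P:10)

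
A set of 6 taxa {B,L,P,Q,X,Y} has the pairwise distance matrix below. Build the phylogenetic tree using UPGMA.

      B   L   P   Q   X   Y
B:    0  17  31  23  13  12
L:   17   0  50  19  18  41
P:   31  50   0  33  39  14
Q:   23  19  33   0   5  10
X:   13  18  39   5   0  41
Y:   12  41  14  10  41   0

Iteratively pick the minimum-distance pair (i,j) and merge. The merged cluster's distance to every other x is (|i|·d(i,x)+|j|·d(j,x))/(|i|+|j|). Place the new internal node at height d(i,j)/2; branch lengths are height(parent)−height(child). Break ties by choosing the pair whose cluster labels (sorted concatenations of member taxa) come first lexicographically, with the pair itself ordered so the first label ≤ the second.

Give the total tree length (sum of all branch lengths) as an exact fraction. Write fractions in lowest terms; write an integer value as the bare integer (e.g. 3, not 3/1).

176/3

iteration 1: select Q,X (d=5); attach at lengths (5/2, 5/2); label the merged cluster QX
  updated: d(B,QX)=18, d(L,QX)=37/2, d(P,QX)=36, d(QX,Y)=51/2
iteration 2: select B,Y (d=12); attach at lengths (6, 6); label the merged cluster BY
  updated: d(BY,L)=29, d(BY,P)=45/2, d(BY,QX)=87/4
iteration 3: select L,QX (d=37/2); attach at lengths (37/4, 27/4); label the merged cluster LQX
  updated: d(BY,LQX)=145/6, d(LQX,P)=122/3
iteration 4: select BY,P (d=45/2); attach at lengths (21/4, 45/4); label the merged cluster BPY
  updated: d(BPY,LQX)=89/3
iteration 5: select BPY,LQX (d=89/3); attach at lengths (43/12, 67/12); label the merged cluster BLPQXY
final tree: (((B:6,Y:6):21/4,P:45/4):43/12,(L:37/4,(Q:5/2,X:5/2):27/4):67/12)
total length: 176/3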